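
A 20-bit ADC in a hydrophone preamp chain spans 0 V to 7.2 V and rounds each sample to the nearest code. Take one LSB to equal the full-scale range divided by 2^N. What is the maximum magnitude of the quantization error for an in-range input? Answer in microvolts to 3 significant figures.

Range is 7.2 V.
LSB = 7.2 V ÷ 2^20 = 7.2/1048576 V = 6.8665 µV.
A rounding quantizer has |error| ≤ LSB/2 = 3.43 µV.

3.43 µV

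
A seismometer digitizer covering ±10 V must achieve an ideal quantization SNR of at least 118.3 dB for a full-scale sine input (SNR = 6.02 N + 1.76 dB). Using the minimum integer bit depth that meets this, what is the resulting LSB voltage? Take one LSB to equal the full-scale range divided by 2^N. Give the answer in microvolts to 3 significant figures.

The full-scale span is 10 − (-10) = 20 V.
Solving 6.02 N ≥ 118.3 − 1.76: N ≥ 19.359. Round up → N = 20.
LSB = 20 V ÷ 2^20 = 20/1048576 V = 19.1 µV.

19.1 µV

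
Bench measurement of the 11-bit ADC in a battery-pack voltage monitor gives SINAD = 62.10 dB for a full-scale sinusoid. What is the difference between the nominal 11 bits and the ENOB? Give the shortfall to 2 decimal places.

0.98 bits

ENOB = (SINAD − 1.76)/6.02 = (62.10 − 1.76)/6.02 = 10.0233 bits.
Lost resolution: 11 − 10.0233 = 0.9767 bits.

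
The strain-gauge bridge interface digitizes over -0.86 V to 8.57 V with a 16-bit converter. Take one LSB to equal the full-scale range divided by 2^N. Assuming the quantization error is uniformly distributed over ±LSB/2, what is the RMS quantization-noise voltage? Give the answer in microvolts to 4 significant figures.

41.54 µV

Span: 8.57 V − (-0.86 V) = 9.43 V.
Step size = 9.43/65536 V = 143.890 µV.
σ_q = LSB/√12 = 143.890 µV/3.4641 = 41.54 µV.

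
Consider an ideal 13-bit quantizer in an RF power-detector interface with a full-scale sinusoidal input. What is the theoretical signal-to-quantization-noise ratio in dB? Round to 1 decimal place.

6.02(13) + 1.76 = 78.26 + 1.76 = 80.02 dB.

80.0 dB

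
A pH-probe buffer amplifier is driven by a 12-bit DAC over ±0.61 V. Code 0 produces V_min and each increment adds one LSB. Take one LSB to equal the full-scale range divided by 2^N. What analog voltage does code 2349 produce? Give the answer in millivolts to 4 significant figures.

89.65 mV

The full-scale span is 0.61 − (-0.61) = 1.22 V. LSB = 1.22 V / 2^12.
Output = V_min + (2349/4096) × range = -0.61 + 0.573486 × 1.22 V
      = -0.61 V + 0.699653 V = 0.0896533 V.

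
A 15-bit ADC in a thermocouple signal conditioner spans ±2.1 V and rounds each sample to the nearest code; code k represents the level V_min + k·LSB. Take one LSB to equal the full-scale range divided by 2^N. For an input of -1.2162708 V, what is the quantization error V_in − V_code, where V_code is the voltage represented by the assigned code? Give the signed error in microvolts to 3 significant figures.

−29.3 µV

Span: 2.1 V − (-2.1 V) = 4.2 V. LSB = 4.2 V / 2^15 ≈ 128.2 µV.
Position in LSBs: (-1.2162708 − (-2.1)) × 32768/4.2 = 6894.7711; rounding gives k = 6895.
V_code = -2.1 + (6895/32768) × 4.2 = -1.2162414551 V.
Error = V_in − V_code = -1.2162708 − (-1.2162414551) = −29.3 µV.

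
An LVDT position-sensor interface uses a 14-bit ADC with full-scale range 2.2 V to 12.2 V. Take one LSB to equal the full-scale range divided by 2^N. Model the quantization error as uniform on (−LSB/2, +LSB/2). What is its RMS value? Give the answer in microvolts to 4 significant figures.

176.2 µV

Full-scale range = 12.2 V − (2.2 V) = 10 V.
Step size = 10/16384 V = 0.610352 mV.
RMS of a uniform error over width LSB is LSB/√12 = 176.2 µV.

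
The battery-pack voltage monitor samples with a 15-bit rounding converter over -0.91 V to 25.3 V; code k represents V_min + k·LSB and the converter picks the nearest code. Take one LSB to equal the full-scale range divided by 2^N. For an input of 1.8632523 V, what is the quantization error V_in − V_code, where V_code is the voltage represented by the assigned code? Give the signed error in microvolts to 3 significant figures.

+118 µV

Span: 25.3 V − (-0.91 V) = 26.21 V. LSB = 26.21 V / 2^15 ≈ 0.7999 mV.
(1.8632523 − (-0.91)) / LSB = 2.7732523 × 32768/26.21 = 3467.1473. Nearest integer: k = 3467.
V_code = V_min + k × range/2^15 = -0.91 + 3467 × 26.21/32768 = 1.8631344604 V.
Error = V_in − V_code = 1.8632523 − (1.8631344604) = +118 µV.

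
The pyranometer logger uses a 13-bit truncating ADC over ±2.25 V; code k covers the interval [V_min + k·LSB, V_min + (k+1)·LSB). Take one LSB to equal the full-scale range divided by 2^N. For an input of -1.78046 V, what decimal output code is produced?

Full-scale range = 2.25 V − (-2.25 V) = 4.5 V. LSB = 4.5 V / 2^13 ≈ 0.5493 mV.
(V_in − V_min) × 2^13/range = (-1.78046 − (-2.25)) × 8192/4.5 = 854.771.
Floor → code = 854.

854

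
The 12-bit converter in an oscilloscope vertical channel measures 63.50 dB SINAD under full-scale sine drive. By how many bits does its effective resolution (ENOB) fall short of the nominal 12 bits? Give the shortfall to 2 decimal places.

ENOB = (SINAD − 1.76)/6.02 = (63.50 − 1.76)/6.02 = 10.2558 bits.
Lost resolution: 12 − 10.2558 = 1.7442 bits.

1.74 bits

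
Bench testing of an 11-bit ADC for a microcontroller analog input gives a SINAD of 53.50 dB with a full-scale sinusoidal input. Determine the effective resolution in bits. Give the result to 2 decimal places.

Inverting SNR = 6.02 N + 1.76: N_eff = (53.50 − 1.76)/6.02 = 8.5947.

8.59 bits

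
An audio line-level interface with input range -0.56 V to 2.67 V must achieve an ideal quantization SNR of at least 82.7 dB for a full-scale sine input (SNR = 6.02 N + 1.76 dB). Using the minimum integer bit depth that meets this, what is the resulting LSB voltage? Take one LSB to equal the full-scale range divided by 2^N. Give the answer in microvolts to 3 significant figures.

197 µV

Span: 2.67 V − (-0.56 V) = 3.23 V.
Required N = ⌈(82.7 − 1.76)/6.02⌉ = ⌈13.445⌉ = 14.
One LSB is 3.23 V / 16384 = 197 µV.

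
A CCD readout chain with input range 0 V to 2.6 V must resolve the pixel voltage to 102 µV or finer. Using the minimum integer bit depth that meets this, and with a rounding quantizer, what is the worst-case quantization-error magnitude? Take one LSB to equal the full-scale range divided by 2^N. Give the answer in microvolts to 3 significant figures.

39.7 µV

V_FS = 2.6 V.
Levels needed ≥ 2.6/102 µV = 25490. 2^15 = 32768 suffices, so N_min = 15.
Step size = 2.6/32768 V = 79.346 µV.
Max error for round-to-nearest is LSB/2 = 39.7 µV.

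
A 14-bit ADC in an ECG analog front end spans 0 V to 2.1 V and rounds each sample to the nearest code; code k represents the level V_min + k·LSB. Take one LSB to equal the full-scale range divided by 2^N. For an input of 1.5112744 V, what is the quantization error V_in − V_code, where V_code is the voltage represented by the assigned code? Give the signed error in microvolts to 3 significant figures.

V_FS = 2.1 V. LSB = 2.1 V / 2^14 ≈ 128.2 µV.
Position in LSBs: (1.5112744 − (0)) × 16384/2.1 = 11790.8189; rounding gives k = 11791.
Reconstructed level: 0 + 11791 × 2.1/16384 V = 1.5112976074 V.
e = 1.5112744 − (1.5112976074) = −23.2 µV.

−23.2 µV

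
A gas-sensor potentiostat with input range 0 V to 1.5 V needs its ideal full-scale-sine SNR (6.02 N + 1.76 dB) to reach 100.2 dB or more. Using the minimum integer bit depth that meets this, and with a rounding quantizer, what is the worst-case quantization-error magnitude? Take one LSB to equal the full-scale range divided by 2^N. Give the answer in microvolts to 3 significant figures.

Range is 1.5 V.
N ≥ (100.2 − 1.76)/6.02 = 16.352 → N_min = 17.
Step size = 1.5/131072 V = 11.444 µV.
Max error for round-to-nearest is LSB/2 = 5.72 µV.

5.72 µV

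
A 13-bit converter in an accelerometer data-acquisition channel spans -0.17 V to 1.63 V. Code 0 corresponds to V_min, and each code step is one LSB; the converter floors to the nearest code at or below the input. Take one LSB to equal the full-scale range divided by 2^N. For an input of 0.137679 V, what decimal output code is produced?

Range = 1.63 − (-0.17) = 1.8 V. LSB = 1.8 V / 2^13 ≈ 219.7 µV.
code = ⌊(V_in − V_min)/LSB⌋ = ⌊(V_in − V_min) × 2^13 / range⌋
     = ⌊(0.137679 − (-0.17)) × 8192 / 1.8⌋ = ⌊0.307679 × 8192/1.8⌋
     = ⌊1400.281⌋ = 1400.

1400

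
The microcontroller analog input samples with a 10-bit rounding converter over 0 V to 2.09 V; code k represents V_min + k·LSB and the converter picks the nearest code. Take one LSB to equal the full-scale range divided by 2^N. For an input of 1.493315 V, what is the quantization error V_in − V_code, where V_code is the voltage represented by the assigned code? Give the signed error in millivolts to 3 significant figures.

−0.708 mV

Range is 2.09 V. LSB = 2.09 V / 2^10 ≈ 2.041 mV.
Position in LSBs: (1.493315 − (0)) × 1024/2.09 = 731.6529; rounding gives k = 732.
V_code = V_min + k × range/2^10 = 0 + 732 × 2.09/1024 = 1.494023438 V.
V_in − V_code = 1.493315 − (1.494023438) = −0.708 mV.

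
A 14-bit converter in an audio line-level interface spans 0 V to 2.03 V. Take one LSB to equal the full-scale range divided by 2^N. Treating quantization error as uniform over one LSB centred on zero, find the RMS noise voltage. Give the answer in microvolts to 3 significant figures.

Span = 2.03 V.
One LSB is 2.03 V / 16384 = 123.90 µV.
RMS of a uniform error over width LSB is LSB/√12 = 35.8 µV.

35.8 µV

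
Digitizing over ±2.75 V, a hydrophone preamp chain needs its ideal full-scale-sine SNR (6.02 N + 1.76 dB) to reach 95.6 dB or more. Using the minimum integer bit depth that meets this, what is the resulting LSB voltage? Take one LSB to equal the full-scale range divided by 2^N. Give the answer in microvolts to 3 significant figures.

83.9 µV

Full-scale range = 2.75 V − (-2.75 V) = 5.5 V.
N ≥ (95.6 − 1.76)/6.02 = 15.588 → N_min = 16.
LSB = 5.5 V / 2^16 = 83.9 µV.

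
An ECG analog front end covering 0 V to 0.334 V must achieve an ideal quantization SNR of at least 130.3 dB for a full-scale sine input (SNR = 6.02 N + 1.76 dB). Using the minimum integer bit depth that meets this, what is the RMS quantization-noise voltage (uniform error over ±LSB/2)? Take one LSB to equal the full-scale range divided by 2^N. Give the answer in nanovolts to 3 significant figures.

23.0 nV

Span = 0.334 V.
Required N = ⌈(130.3 − 1.76)/6.02⌉ = ⌈21.352⌉ = 22.
LSB = 0.334 V / 2^22 = 79.632 nV.
V_rms = LSB/√12 = 23.0 nV.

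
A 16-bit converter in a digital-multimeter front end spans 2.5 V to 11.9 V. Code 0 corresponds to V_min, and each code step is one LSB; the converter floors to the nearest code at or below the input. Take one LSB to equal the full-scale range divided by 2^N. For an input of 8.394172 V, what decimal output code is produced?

The full-scale span is 11.9 − (2.5) = 9.4 V. LSB = 9.4 V / 2^16 ≈ 143.4 µV.
code = ⌊(V_in − V_min)/LSB⌋ = ⌊(V_in − V_min) × 2^16 / range⌋
     = ⌊(8.394172 − (2.5)) × 65536 / 9.4⌋ = ⌊5.894172 × 65536/9.4⌋
     = ⌊41093.666⌋ = 41093.

41093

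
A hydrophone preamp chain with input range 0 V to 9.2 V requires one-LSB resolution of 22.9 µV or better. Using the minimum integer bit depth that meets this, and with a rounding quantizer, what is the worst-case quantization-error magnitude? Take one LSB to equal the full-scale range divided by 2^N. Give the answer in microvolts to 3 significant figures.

8.77 µV

V_FS = 9.2 V.
9.2 V / 22.9 µV = 401700. Since 2^18 = 262144 and 2^19 = 524288, N = 19.
LSB = 9.2 V ÷ 2^19 = 9.2/524288 V = 17.548 µV.
Max error for round-to-nearest is LSB/2 = 8.77 µV.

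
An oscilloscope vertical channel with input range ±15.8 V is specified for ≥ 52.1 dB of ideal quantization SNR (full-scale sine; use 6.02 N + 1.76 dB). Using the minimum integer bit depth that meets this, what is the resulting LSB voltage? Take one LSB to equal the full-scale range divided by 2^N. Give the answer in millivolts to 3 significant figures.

61.7 mV

Full-scale range = 15.8 V − (-15.8 V) = 31.6 V.
Solving 6.02 N ≥ 52.1 − 1.76: N ≥ 8.362. Round up → N = 9.
LSB = 31.6 V / 2^9 = 61.7 mV.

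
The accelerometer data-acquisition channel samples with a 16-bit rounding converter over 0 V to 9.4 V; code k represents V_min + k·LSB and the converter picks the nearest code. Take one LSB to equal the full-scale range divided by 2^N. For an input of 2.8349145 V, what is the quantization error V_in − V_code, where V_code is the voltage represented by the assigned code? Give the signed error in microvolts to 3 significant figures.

V_FS = 9.4 V. LSB = 9.4 V / 2^16 ≈ 143.4 µV.
(2.8349145 − (0)) / LSB = 2.8349145 × 65536/9.4 = 19764.7826. Nearest integer: k = 19765.
V_code = 0 + (19765/65536) × 9.4 = 2.8349456787 V.
Error = V_in − V_code = 2.8349145 − (2.8349456787) = −31.2 µV.

−31.2 µV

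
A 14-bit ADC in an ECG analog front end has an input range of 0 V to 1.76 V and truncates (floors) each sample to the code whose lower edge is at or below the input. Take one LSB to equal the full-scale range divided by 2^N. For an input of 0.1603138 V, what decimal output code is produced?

1492

Full-scale range = 1.76 V. LSB = 1.76 V / 2^14 ≈ 107.4 µV.
code = ⌊(V_in − V_min)/LSB⌋ = ⌊(V_in − V_min) × 2^14 / range⌋
     = ⌊(0.1603138 − (0)) × 16384 / 1.76⌋ = ⌊0.1603138 × 16384/1.76⌋
     = ⌊1492.376⌋ = 1492.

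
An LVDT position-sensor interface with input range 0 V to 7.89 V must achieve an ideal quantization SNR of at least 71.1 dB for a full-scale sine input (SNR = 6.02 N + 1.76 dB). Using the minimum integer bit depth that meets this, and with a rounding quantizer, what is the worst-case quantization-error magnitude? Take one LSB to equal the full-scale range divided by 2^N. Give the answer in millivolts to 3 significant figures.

0.963 mV

Span = 7.89 V.
6.02 N + 1.76 ≥ 71.1 gives N ≥ 11.518, so the minimum integer is 12.
LSB = 7.89 V / 2^12 = 1.9263 mV.
|e|_max = LSB/2 = 0.963 mV.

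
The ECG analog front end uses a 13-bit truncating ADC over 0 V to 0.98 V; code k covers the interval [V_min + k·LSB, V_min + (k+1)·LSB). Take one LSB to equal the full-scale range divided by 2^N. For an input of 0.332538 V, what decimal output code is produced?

Full-scale range = 0.98 V. LSB = 0.98 V / 2^13 ≈ 119.6 µV.
code = ⌊(V_in − V_min)/LSB⌋ = ⌊(V_in − V_min) × 2^13 / range⌋
     = ⌊(0.332538 − (0)) × 8192 / 0.98⌋ = ⌊0.332538 × 8192/0.98⌋
     = ⌊2779.746⌋ = 2779.

2779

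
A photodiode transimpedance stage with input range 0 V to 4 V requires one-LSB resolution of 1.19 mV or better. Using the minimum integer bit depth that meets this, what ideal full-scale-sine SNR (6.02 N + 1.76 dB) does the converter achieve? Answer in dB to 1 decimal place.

Range is 4 V.
Levels needed ≥ 4/1.19 mV = 3361. 2^12 = 4096 suffices, so N_min = 12.
6.02(12) + 1.76 = 74.00 dB.

74.0 dB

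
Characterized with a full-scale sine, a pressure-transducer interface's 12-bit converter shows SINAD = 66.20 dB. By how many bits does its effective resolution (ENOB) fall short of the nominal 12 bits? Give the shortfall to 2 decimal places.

ENOB = (SINAD − 1.76)/6.02 = (66.20 − 1.76)/6.02 = 10.7043 bits.
Shortfall = 12 − 10.7043 = 1.2957 bits.

1.30 bits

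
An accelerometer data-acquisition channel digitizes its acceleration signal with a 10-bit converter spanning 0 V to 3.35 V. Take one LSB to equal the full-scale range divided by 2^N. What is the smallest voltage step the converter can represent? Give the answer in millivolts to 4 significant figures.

Span = 3.35 V.
There are 2^10 = 1024 steps.
Step size = 3.35/1024 V = 3.271 mV.

3.271 mV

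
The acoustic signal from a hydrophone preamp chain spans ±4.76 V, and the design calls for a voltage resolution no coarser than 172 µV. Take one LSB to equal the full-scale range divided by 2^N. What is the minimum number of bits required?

The full-scale span is 4.76 − (-4.76) = 9.52 V.
Need 2^N ≥ 9.52 V / 172 µV = 55350 → N_min = 16.

16 bits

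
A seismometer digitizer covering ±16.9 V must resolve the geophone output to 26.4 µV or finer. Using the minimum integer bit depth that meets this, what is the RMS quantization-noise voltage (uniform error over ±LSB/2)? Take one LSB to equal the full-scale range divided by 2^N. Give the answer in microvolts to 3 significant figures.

4.65 µV

Range = 16.9 − (-16.9) = 33.8 V.
Levels needed ≥ 33.8/26.4 µV = 1.280e6. 2^21 = 2097152 suffices, so N_min = 21.
LSB = 33.8 V / 2^21 = 16.117 µV.
RMS noise = LSB/√12 = 4.65 µV.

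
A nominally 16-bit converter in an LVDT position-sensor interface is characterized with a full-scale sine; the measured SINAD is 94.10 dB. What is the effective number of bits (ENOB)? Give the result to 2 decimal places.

ENOB = (SINAD − 1.76) / 6.02 = (94.10 − 1.76) / 6.02 = 92.34 / 6.02 = 15.3389.

15.34 bits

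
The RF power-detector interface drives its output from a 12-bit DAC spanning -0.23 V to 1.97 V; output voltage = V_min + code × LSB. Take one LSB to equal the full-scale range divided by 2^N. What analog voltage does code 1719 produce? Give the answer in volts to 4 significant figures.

Span: 1.97 V − (-0.23 V) = 2.2 V. LSB = 2.2 V / 2^12.
V_out = V_min + code × LSB = -0.23 V + 1719 × 2.2 V / 4096
      = -0.23 V + 0.923291 V = 0.693291 V.

0.6933 V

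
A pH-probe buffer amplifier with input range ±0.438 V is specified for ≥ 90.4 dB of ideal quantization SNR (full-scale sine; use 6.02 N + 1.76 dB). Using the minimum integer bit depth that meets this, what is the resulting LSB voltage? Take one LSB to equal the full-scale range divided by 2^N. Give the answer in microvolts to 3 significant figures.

The full-scale span is 0.438 − (-0.438) = 0.876 V.
Required N = ⌈(90.4 − 1.76)/6.02⌉ = ⌈14.724⌉ = 15.
LSB = 0.876 V / 2^15 = 26.7 µV.

26.7 µV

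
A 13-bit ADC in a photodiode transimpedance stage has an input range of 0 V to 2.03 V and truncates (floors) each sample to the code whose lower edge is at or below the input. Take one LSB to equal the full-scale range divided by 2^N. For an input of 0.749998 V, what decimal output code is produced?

3026

V_FS = 2.03 V. LSB = 2.03 V / 2^13 ≈ 247.8 µV.
code = ⌊(V_in − V_min)/LSB⌋ = ⌊(V_in − V_min) × 2^13 / range⌋
     = ⌊(0.749998 − (0)) × 8192 / 2.03⌋ = ⌊0.749998 × 8192/2.03⌋
     = ⌊3026.593⌋ = 3026.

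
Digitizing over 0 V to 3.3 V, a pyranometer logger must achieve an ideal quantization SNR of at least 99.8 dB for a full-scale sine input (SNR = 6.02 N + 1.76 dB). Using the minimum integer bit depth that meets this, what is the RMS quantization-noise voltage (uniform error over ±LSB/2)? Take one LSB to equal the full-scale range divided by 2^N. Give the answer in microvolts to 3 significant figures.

V_FS = 3.3 V.
N ≥ (99.8 − 1.76)/6.02 = 16.286 → N_min = 17.
LSB = 3.3 V ÷ 2^17 = 3.3/131072 V = 25.177 µV.
V_rms = LSB/√12 = 7.27 µV.

7.27 µV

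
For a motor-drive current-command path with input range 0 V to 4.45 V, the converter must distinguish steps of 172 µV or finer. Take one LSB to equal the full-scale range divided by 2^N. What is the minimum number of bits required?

Span = 4.45 V.
Need 2^N ≥ 4.45 V / 172 µV = 25870 → N_min = 15.

15 bits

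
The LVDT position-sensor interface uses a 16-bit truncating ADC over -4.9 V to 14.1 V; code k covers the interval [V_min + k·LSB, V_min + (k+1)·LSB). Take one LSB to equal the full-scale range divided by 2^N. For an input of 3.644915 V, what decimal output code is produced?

Full-scale range = 14.1 V − (-4.9 V) = 19 V. LSB = 19 V / 2^16 ≈ 289.9 µV.
(V_in − V_min) × 2^16/range = (3.644915 − (-4.9)) × 65536/19 = 29473.660.
Floor → code = 29473.

29473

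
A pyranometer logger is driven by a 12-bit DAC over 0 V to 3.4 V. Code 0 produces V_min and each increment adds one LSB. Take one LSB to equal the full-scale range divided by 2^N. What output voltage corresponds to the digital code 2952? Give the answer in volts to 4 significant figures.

2.450 V

Full-scale range = 3.4 V. LSB = 3.4 V / 2^12.
V_out = 0 + 2952 × (3.4/4096) V
      = 0 + 2.45039 = 2.45039 V.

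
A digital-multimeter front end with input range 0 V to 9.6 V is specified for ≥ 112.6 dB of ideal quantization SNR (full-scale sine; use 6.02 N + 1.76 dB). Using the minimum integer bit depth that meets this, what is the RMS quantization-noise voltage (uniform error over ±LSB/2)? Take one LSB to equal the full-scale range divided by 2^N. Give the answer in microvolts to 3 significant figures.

Full-scale range = 9.6 V.
Required N = ⌈(112.6 − 1.76)/6.02⌉ = ⌈18.412⌉ = 19.
One LSB is 9.6 V / 524288 = 18.311 µV.
RMS noise = LSB/√12 = 5.29 µV.

5.29 µV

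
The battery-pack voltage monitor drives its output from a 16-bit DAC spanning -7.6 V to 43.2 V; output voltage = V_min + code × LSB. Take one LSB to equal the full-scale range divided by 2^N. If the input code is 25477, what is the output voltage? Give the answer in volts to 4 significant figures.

12.15 V

Span: 43.2 V − (-7.6 V) = 50.8 V. LSB = 50.8 V / 2^16.
V_out = -7.6 + 25477 × (50.8/65536) V
      = -7.6 V + 19.7484 V = 12.1484 V.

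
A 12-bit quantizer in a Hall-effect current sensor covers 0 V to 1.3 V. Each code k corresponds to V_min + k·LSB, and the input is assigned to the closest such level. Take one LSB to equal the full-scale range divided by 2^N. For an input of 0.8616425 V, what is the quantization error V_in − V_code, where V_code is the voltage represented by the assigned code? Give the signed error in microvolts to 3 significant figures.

V_FS = 1.3 V. LSB = 1.3 V / 2^12 ≈ 317.4 µV.
Position in LSBs: (0.8616425 − (0)) × 4096/1.3 = 2714.8367; rounding gives k = 2715.
V_code = 0 + (2715/4096) × 1.3 = 0.8616943359 V.
V_in − V_code = 0.8616425 − (0.8616943359) = −51.8 µV.

−51.8 µV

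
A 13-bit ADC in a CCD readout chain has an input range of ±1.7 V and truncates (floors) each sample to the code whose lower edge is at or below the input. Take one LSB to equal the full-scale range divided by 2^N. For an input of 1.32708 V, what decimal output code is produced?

Range = 1.7 − (-1.7) = 3.4 V. LSB = 3.4 V / 2^13 ≈ 415.0 µV.
code = ⌊(V_in − V_min)/LSB⌋ = ⌊(V_in − V_min) × 2^13 / range⌋
     = ⌊(1.32708 − (-1.7)) × 8192 / 3.4⌋ = ⌊3.02708 × 8192/3.4⌋
     = ⌊7293.482⌋ = 7293.

7293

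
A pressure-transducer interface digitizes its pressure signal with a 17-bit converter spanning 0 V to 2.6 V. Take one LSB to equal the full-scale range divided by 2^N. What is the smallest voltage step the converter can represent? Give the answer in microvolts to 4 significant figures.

19.84 µV

Range is 2.6 V.
There are 2^17 = 131072 steps.
LSB = 2.6 V ÷ 2^17 = 2.6/131072 V = 19.84 µV.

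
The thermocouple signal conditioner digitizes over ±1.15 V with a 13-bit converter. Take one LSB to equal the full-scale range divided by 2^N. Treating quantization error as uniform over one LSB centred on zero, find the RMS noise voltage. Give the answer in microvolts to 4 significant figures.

81.05 µV

The full-scale span is 1.15 − (-1.15) = 2.3 V.
Step size = 2.3/8192 V = 280.762 µV.
V_rms = LSB/√12 = 280.762 µV / √12 = 81.05 µV.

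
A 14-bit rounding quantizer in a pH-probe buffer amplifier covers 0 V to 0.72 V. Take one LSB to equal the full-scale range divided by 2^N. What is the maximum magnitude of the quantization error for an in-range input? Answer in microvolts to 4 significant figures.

Full-scale range = 0.72 V.
LSB = 0.72 V ÷ 2^14 = 0.72/16384 V = 43.9453 µV.
Worst-case error for round-to-nearest is half an LSB: 21.97 µV.

21.97 µV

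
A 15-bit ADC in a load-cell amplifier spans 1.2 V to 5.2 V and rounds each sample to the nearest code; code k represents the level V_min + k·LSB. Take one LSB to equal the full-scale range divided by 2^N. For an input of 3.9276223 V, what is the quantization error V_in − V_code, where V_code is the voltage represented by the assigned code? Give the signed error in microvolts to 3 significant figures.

−38.8 µV

Full-scale range = 5.2 V − (1.2 V) = 4 V. LSB = 4 V / 2^15 ≈ 122.1 µV.
Position in LSBs: (3.9276223 − (1.2)) × 32768/4 = 22344.6819; rounding gives k = 22345.
V_code = V_min + k × range/2^15 = 1.2 + 22345 × 4/32768 = 3.9276611328 V.
Error = V_in − V_code = 3.9276223 − (3.9276611328) = −38.8 µV.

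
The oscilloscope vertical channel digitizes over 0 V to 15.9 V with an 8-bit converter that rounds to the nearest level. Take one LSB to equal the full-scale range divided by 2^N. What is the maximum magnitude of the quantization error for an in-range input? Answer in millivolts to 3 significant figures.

V_FS = 15.9 V.
LSB = 15.9 V ÷ 2^8 = 15.9/256 V = 62.109 mV.
A rounding quantizer has |error| ≤ LSB/2 = 31.1 mV.

31.1 mV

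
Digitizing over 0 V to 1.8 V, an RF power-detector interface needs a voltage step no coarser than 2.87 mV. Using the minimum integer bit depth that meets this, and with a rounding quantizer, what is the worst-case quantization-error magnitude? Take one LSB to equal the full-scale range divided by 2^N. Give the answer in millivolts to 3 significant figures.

0.879 mV

Span = 1.8 V.
Required number of levels: 1.8/2.87 mV = 627.18; smallest N with 2^N ≥ that is 10.
One LSB is 1.8 V / 1024 = 1.7578 mV.
Half an LSB is 0.879 mV.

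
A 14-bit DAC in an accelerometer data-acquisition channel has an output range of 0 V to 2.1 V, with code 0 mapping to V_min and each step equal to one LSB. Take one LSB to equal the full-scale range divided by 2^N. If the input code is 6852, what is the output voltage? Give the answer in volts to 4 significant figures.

Span = 2.1 V. LSB = 2.1 V / 2^14.
V_out = V_min + code × LSB = 0 V + 6852 × 2.1 V / 16384
      = 0 V + 0.878247 V = 0.878247 V.

0.8782 V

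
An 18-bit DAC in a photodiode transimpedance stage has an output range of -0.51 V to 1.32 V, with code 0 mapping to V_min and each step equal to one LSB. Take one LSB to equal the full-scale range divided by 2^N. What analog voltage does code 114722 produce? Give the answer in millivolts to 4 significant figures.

290.9 mV

Range = 1.32 − (-0.51) = 1.83 V. LSB = 1.83 V / 2^18.
V_out = -0.51 + 114722 × (1.83/262144) V
      = -0.51 V + 0.800862 V = 0.290862 V.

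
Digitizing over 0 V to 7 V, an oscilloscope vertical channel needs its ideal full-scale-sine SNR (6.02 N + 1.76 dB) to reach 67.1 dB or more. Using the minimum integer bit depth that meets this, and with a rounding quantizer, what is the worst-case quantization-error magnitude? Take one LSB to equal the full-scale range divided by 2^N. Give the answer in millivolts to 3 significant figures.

1.71 mV

Range is 7 V.
N ≥ (67.1 − 1.76)/6.02 = 10.854 → N_min = 11.
Step size = 7/2048 V = 3.4180 mV.
Max error for round-to-nearest is LSB/2 = 1.71 mV.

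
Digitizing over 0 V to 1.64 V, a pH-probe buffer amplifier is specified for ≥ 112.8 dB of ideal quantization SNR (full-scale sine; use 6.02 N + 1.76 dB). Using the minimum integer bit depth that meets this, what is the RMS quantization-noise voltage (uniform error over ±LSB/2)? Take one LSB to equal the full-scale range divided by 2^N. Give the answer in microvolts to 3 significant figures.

0.903 µV

Range is 1.64 V.
6.02 N + 1.76 ≥ 112.8 gives N ≥ 18.445, so the minimum integer is 19.
Step size = 1.64/524288 V = 3.1281 µV.
RMS noise = LSB/√12 = 0.903 µV.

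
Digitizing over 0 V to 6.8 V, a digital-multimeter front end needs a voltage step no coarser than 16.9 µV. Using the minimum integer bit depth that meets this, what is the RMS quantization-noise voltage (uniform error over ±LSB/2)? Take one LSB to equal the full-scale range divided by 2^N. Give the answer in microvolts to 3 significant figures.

Span = 6.8 V.
Required number of levels: 6.8/16.9 µV = 402370; smallest N with 2^N ≥ that is 19.
Step size = 6.8/524288 V = 12.970 µV.
V_rms = LSB/√12 = 3.74 µV.

3.74 µV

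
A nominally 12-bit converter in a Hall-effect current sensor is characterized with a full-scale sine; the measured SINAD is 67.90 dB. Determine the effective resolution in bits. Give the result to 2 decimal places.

10.99 bits

ENOB = (67.90 − 1.76)/6.02 = 10.9867 bits.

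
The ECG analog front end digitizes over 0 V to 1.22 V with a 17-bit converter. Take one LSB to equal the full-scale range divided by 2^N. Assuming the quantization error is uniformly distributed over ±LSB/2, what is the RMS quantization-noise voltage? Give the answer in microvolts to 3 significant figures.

2.69 µV

Range is 1.22 V.
LSB = 1.22 V / 2^17 = 9.3079 µV.
V_rms = LSB/√12 = 9.3079 µV / √12 = 2.69 µV.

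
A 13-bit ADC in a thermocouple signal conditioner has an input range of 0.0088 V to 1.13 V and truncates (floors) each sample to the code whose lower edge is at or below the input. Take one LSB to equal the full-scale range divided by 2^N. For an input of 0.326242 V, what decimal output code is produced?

The full-scale span is 1.13 − (0.0088) = 1.1212 V. LSB = 1.1212 V / 2^13 ≈ 136.9 µV.
V_in − V_min = 0.326242 − (0.0088) = 0.317442 V.
Divide by LSB: 0.317442 × 8192/1.1212 = 2319.3764.
Truncating gives code 2319.

2319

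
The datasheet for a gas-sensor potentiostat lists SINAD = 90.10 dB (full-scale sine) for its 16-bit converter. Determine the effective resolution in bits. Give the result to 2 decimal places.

ENOB = (90.10 − 1.76)/6.02 = 14.6744 bits.

14.67 bits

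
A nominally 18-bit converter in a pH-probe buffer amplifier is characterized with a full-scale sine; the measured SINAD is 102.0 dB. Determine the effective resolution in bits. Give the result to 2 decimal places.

16.65 bits

ENOB = (102.0 − 1.76)/6.02 = 16.6512 bits.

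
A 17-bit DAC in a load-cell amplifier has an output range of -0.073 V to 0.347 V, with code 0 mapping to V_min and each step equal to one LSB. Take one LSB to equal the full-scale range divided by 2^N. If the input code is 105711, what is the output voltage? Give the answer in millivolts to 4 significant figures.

265.7 mV

The full-scale span is 0.347 − (-0.073) = 0.42 V. LSB = 0.42 V / 2^17.
Output = V_min + (105711/131072) × range = -0.073 + 0.806511 × 0.42 V
      = -0.073 + 0.338735 = 0.265735 V.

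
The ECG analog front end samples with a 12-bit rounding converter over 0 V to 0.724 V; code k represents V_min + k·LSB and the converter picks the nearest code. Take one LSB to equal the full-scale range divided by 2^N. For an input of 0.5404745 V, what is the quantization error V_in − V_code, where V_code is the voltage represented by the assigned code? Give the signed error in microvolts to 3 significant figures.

Span = 0.724 V. LSB = 0.724 V / 2^12 ≈ 176.8 µV.
(0.5404745 − (0)) / LSB = 0.5404745 × 4096/0.724 = 3057.7121. Nearest integer: k = 3058.
V_code = V_min + k × range/2^12 = 0 + 3058 × 0.724/4096 = 0.5405253906 V.
e = 0.5404745 − (0.5405253906) = −50.9 µV.

−50.9 µV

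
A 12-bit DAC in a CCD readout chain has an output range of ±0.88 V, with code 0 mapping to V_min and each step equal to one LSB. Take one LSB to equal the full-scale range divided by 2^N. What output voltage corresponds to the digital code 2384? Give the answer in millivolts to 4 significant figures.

144.4 mV

Full-scale range = 0.88 V − (-0.88 V) = 1.76 V. LSB = 1.76 V / 2^12.
Output = V_min + (2384/4096) × range = -0.88 + 0.582031 × 1.76 V
      = -0.88 + 1.02438 = 0.144375 V.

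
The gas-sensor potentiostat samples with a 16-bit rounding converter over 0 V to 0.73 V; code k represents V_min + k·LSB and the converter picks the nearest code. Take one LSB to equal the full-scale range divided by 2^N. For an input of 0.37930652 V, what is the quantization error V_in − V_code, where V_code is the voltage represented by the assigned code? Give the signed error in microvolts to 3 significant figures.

+4.15 µV

V_FS = 0.73 V. LSB = 0.73 V / 2^16 ≈ 11.14 µV.
(V_in − V_min)/LSB = (0.37930652 − (0)) × 65536/0.73 = 34052.3727 → nearest code k = 34052.
Reconstructed level: 0 + 34052 × 0.73/65536 V = 0.37930236816 V.
e = 0.37930652 − (0.37930236816) = +4.15 µV.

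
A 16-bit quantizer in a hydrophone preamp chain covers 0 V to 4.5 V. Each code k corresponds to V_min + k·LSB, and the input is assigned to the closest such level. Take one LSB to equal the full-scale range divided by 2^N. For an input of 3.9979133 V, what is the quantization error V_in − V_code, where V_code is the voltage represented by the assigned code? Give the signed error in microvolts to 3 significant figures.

−11.5 µV

V_FS = 4.5 V. LSB = 4.5 V / 2^16 ≈ 68.66 µV.
(3.9979133 − (0)) / LSB = 3.9979133 × 65536/4.5 = 58223.8325. Nearest integer: k = 58224.
V_code = V_min + k × range/2^16 = 0 + 58224 × 4.5/65536 = 3.9979248047 V.
e = 3.9979133 − (3.9979248047) = −11.5 µV.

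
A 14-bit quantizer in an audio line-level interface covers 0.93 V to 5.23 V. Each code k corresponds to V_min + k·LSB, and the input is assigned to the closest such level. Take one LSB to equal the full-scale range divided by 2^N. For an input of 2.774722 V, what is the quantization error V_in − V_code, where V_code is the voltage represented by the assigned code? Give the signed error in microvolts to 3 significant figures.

Range = 5.23 − (0.93) = 4.3 V. LSB = 4.3 V / 2^14 ≈ 262.5 µV.
Position in LSBs: (2.774722 − (0.93)) × 16384/4.3 = 7028.8198; rounding gives k = 7029.
Reconstructed level: 0.93 + 7029 × 4.3/16384 V = 2.7747692871 V.
Error = V_in − V_code = 2.774722 − (2.7747692871) = −47.3 µV.

−47.3 µV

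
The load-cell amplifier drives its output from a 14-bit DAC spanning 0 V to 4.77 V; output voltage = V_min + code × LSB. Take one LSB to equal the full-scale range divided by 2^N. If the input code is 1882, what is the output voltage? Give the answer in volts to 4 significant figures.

0.5479 V

V_FS = 4.77 V. LSB = 4.77 V / 2^14.
V_out = 0 + 1882 × (4.77/16384) V
      = 0 + 0.547921 = 0.547921 V.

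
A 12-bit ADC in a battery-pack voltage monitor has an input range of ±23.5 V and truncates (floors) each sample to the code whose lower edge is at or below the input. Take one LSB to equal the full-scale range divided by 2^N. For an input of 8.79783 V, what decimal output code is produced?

2814

Full-scale range = 23.5 V − (-23.5 V) = 47 V. LSB = 47 V / 2^12 ≈ 11.47 mV.
(V_in − V_min) × 2^12/range = (8.79783 − (-23.5)) × 4096/47 = 2814.722.
Floor → code = 2814.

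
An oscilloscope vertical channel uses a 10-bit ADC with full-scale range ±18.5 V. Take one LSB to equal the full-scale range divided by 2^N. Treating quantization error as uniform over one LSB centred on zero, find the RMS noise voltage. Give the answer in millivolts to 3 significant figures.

10.4 mV

The full-scale span is 18.5 − (-18.5) = 37 V.
Step size = 37/1024 V = 36.133 mV.
V_rms = LSB/√12 = 36.133 mV / √12 = 10.4 mV.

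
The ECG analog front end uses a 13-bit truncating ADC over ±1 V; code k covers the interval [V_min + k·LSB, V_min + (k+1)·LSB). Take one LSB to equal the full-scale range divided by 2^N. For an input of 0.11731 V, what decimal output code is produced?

The full-scale span is 1 − (-1) = 2 V. LSB = 2 V / 2^13 ≈ 244.1 µV.
V_in − V_min = 0.11731 − (-1) = 1.11731 V.
Divide by LSB: 1.11731 × 8192/2 = 4576.5018.
Truncating gives code 4576.

4576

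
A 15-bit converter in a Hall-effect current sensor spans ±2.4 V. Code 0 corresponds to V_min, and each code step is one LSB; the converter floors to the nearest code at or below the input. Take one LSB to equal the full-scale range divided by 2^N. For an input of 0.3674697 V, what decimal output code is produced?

Span: 2.4 V − (-2.4 V) = 4.8 V. LSB = 4.8 V / 2^15 ≈ 146.5 µV.
(V_in − V_min) × 2^15/range = (0.3674697 − (-2.4)) × 32768/4.8 = 18892.593.
Floor → code = 18892.

18892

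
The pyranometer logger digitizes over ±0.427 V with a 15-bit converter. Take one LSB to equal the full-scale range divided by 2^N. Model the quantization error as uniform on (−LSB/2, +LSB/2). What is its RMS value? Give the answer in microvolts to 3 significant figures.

7.52 µV

Range = 0.427 − (-0.427) = 0.854 V.
One LSB is 0.854 V / 32768 = 26.062 µV.
RMS of a uniform error over width LSB is LSB/√12 = 7.52 µV.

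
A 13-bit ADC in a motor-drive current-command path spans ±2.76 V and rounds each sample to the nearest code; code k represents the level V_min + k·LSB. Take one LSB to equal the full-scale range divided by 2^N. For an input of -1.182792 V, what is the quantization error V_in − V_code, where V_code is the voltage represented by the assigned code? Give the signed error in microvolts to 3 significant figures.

Range = 2.76 − (-2.76) = 5.52 V. LSB = 5.52 V / 2^13 ≈ 0.6738 mV.
Position in LSBs: (-1.182792 − (-2.76)) × 8192/5.52 = 2340.6681; rounding gives k = 2341.
V_code = V_min + k × range/2^13 = -2.76 + 2341 × 5.52/8192 = -1.182568359 V.
e = -1.182792 − (-1.182568359) = −224 µV.

−224 µV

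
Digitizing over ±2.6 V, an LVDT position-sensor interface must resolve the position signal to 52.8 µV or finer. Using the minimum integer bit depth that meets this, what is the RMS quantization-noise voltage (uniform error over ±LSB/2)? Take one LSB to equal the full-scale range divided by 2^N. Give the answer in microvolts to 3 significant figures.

The full-scale span is 2.6 − (-2.6) = 5.2 V.
Required number of levels: 5.2/52.8 µV = 98485; smallest N with 2^N ≥ that is 17.
Step size = 5.2/131072 V = 39.673 µV.
RMS noise = LSB/√12 = 11.5 µV.

11.5 µV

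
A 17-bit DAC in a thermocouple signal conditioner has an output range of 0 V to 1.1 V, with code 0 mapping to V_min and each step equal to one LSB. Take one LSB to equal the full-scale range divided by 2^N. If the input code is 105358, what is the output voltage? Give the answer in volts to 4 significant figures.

Full-scale range = 1.1 V. LSB = 1.1 V / 2^17.
V_out = V_min + code × LSB = 0 V + 105358 × 1.1 V / 131072
      = 0 + 0.884200 = 0.884200 V.

0.8842 V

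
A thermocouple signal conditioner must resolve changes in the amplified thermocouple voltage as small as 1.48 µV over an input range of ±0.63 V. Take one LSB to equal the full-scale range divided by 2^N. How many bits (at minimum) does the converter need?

The full-scale span is 0.63 − (-0.63) = 1.26 V.
Required number of levels: 1.26/1.48 µV = 851350; smallest N with 2^N ≥ that is 20.

20 bits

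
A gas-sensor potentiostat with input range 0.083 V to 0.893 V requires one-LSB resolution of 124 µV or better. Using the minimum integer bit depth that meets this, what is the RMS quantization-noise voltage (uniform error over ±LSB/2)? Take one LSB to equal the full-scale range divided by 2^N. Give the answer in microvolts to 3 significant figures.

The full-scale span is 0.893 − (0.083) = 0.81 V.
Need 2^N ≥ 0.81 V / 124 µV = 6532 → N_min = 13.
LSB = 0.81 V ÷ 2^13 = 0.81/8192 V = 98.877 µV.
σ_q = LSB/√12 = 98.877 µV/3.4641 = 28.5 µV.

28.5 µV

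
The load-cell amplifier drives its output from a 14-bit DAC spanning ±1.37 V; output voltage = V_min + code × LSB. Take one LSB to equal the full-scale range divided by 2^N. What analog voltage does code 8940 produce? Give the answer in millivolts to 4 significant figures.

125.1 mV

The full-scale span is 1.37 − (-1.37) = 2.74 V. LSB = 2.74 V / 2^14.
V_out = V_min + code × LSB = -1.37 V + 8940 × 2.74 V / 16384
      = -1.37 V + 1.49509 V = 0.125093 V.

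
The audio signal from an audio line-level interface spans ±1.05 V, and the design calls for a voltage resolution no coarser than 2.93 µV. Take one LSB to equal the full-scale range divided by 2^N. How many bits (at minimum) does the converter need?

Span: 1.05 V − (-1.05 V) = 2.1 V.
Levels needed ≥ 2.1/2.93 µV = 716700. 2^20 = 1048576 suffices, so N_min = 20.

20 bits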